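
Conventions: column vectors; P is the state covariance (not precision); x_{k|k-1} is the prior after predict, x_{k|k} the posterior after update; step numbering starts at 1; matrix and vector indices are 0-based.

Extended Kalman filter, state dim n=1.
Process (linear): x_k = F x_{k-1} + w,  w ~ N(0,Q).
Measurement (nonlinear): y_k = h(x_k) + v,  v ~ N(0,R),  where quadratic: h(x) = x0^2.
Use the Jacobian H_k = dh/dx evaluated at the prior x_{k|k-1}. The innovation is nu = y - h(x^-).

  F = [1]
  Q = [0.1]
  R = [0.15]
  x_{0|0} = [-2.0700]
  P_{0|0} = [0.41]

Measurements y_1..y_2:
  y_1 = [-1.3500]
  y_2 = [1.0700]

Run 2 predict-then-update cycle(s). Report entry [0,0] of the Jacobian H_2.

step 1: x^-=[-2.0700]  P^-=[0.5100]  H_jac=[-4.1400]  S=[8.8912]  K=[-0.2375]  nu=[-5.6349]  x^+=[-0.7319]  P^+=[0.0086]
step 2: x^-=[-0.7319]  P^-=[0.1086]  H_jac=[-1.4638]  S=[0.3827]  K=[-0.4154]  nu=[0.5344]  x^+=[-0.9538]  P^+=[0.0426]

H_jac[0,0] = -1.4638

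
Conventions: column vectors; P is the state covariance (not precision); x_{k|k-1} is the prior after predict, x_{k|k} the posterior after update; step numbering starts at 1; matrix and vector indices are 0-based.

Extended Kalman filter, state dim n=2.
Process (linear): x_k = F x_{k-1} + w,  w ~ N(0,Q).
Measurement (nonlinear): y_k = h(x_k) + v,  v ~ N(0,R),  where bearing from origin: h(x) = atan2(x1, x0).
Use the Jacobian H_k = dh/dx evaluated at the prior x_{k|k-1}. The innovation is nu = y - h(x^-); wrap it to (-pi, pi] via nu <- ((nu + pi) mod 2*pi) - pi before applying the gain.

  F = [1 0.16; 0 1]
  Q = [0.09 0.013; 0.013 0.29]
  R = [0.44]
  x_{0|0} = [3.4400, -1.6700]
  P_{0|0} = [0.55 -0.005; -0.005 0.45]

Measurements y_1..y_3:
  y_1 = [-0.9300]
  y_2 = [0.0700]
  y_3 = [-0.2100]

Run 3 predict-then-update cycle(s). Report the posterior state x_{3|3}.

x_post = [2.8429, -1.3364]

step 1: x^-=[3.1728, -1.6700]  P^-=[0.6499 0.0800; 0.0800 0.7400]  H_jac=[0.1299 0.2468]  S=[0.5012]  K=[0.2079; 0.3852]  nu=[-0.4455]  x^+=[3.0802, -1.8416]  P^+=[0.6283 0.0399; 0.0399 0.6657]
step 2: x^-=[2.7855, -1.8416]  P^-=[0.7481 0.1594; 0.1594 0.9557]  H_jac=[0.1652 0.2498]  S=[0.5332]  K=[0.3064; 0.4971]  nu=[0.6542]  x^+=[2.9860, -1.5164]  P^+=[0.6980 0.0782; 0.0782 0.8239]
step 3: x^-=[2.7433, -1.5164]  P^-=[0.8341 0.2230; 0.2230 1.1139]  H_jac=[0.1543 0.2792]  S=[0.5659]  K=[0.3375; 0.6104]  nu=[0.2950]  x^+=[2.8429, -1.3364]  P^+=[0.7697 0.1064; 0.1064 0.9031]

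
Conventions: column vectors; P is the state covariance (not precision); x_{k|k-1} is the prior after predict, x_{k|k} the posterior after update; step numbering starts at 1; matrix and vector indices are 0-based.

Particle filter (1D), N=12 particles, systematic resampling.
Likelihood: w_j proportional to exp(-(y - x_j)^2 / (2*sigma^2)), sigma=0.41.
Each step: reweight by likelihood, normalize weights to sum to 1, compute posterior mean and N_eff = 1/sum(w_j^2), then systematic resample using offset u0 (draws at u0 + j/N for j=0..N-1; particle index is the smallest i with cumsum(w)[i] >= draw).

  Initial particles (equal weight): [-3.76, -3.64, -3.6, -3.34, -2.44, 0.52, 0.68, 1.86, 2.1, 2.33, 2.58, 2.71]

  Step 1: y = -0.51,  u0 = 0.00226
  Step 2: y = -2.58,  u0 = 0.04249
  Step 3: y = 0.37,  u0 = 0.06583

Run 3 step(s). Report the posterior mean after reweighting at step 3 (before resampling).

step 1: w=[0.0000, 0.0000, 0.0000, 0.0000, 0.0003, 0.7418, 0.2579, 0.0000, 0.0000, 0.0000, 0.0000, 0.0000]  mean=0.5605  Neff=1.6212  idx=[5, 5, 5, 5, 5, 5, 5, 5, 5, 6, 6, 6]
step 2: w=[0.1093, 0.1093, 0.1093, 0.1093, 0.1093, 0.1093, 0.1093, 0.1093, 0.1093, 0.0053, 0.0053, 0.0053]  mean=0.5225  Neff=9.2859  idx=[0, 1, 1, 2, 3, 4, 4, 5, 6, 7, 8, 8]
step 3: w=[0.0833, 0.0833, 0.0833, 0.0833, 0.0833, 0.0833, 0.0833, 0.0833, 0.0833, 0.0833, 0.0833, 0.0833]  mean=0.5200  Neff=12.0000  idx=[0, 1, 2, 3, 4, 5, 6, 7, 8, 9, 10, 11]

post_mean = 0.5200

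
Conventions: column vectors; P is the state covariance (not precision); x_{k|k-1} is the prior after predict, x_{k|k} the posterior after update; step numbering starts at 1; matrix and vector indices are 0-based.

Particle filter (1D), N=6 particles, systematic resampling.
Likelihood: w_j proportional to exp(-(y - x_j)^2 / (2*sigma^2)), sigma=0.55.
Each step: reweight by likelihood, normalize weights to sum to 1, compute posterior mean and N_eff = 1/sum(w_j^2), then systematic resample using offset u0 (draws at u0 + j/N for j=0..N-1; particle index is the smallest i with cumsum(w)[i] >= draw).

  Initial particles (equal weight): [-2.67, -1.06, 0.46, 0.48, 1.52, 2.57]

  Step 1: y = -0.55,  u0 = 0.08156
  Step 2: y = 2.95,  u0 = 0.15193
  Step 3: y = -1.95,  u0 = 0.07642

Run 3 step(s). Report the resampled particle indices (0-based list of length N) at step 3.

resampled_idx = [0, 1, 2, 3, 4, 5]

step 1: w=[0.0006, 0.6439, 0.1833, 0.1714, 0.0008, 0.0000]  mean=-0.5162  Neff=2.0940  idx=[1, 1, 1, 1, 2, 3]
step 2: w=[0.0000, 0.0000, 0.0000, 0.0000, 0.4591, 0.5409]  mean=0.4708  Neff=1.9867  idx=[4, 4, 5, 5, 5, 5]
step 3: w=[0.1849, 0.1849, 0.1576, 0.1576, 0.1576, 0.1576]  mean=0.4726  Neff=5.9643  idx=[0, 1, 2, 3, 4, 5]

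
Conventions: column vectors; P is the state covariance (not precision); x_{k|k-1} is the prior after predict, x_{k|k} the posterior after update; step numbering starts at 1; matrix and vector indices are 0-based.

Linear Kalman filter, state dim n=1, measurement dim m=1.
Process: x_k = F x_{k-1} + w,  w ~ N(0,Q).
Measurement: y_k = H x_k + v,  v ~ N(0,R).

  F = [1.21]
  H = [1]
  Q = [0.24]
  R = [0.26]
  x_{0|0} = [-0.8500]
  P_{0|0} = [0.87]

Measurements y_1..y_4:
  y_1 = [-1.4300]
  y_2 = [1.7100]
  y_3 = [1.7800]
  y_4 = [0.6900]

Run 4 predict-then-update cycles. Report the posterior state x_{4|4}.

step 1: x^-=[-1.0285]  P^-=[1.5138]  S=[1.7738]  K=[0.8534]  nu=[-0.4015]  x^+=[-1.3711]  P^+=[0.2219]
step 2: x^-=[-1.6591]  P^-=[0.5649]  S=[0.8249]  K=[0.6848]  nu=[3.3691]  x^+=[0.6481]  P^+=[0.1780]
step 3: x^-=[0.7841]  P^-=[0.5007]  S=[0.7607]  K=[0.6582]  nu=[0.9959]  x^+=[1.4396]  P^+=[0.1711]
step 4: x^-=[1.7419]  P^-=[0.4906]  S=[0.7506]  K=[0.6536]  nu=[-1.0519]  x^+=[1.0544]  P^+=[0.1699]

x_post = [1.0544]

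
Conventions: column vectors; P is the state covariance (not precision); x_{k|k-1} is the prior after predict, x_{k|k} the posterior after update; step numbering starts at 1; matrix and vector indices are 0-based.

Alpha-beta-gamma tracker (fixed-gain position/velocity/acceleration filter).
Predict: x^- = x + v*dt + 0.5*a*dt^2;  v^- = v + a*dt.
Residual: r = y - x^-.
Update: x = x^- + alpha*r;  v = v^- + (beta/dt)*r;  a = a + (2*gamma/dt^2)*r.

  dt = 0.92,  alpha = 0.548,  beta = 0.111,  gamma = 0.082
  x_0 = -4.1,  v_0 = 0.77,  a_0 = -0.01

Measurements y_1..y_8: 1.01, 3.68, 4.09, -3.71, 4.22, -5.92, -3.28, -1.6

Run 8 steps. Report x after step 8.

step 1: x_pred=-3.3958  r=4.4058  x^+=-0.9814  v^+=1.2924  a^+=0.8437
step 2: x_pred=0.5646  r=3.1154  x^+=2.2718  v^+=2.4444  a^+=1.4473
step 3: x_pred=5.1332  r=-1.0432  x^+=4.5615  v^+=3.6501  a^+=1.2452
step 4: x_pred=8.4466  r=-12.1566  x^+=1.7848  v^+=3.3290  a^+=-1.1103
step 5: x_pred=4.3776  r=-0.1576  x^+=4.2912  v^+=2.2885  a^+=-1.1408
step 6: x_pred=5.9138  r=-11.8338  x^+=-0.5711  v^+=-0.1889  a^+=-3.4338
step 7: x_pred=-2.1980  r=-1.0820  x^+=-2.7909  v^+=-3.4785  a^+=-3.6434
step 8: x_pred=-7.5330  r=5.9330  x^+=-4.2817  v^+=-6.1146  a^+=-2.4938

x_post = -4.2817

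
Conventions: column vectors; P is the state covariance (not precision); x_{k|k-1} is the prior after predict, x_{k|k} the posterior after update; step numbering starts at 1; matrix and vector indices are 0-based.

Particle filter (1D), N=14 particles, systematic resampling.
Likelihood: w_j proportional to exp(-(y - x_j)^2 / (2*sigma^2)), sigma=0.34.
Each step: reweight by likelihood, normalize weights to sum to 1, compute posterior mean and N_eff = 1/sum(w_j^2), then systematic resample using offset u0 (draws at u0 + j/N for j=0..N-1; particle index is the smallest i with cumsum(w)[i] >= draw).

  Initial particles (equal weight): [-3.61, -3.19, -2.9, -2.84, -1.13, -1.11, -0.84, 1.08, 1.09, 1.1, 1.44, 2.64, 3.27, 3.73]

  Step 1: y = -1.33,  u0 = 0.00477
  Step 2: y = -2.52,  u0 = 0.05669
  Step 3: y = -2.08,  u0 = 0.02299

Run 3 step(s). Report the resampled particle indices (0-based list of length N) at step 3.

step 1: w=[0.0000, 0.0000, 0.0000, 0.0000, 0.4192, 0.4043, 0.1764, 0.0000, 0.0000, 0.0000, 0.0000, 0.0000, 0.0000, 0.0000]  mean=-1.0708  Neff=2.7002  idx=[4, 4, 4, 4, 4, 4, 5, 5, 5, 5, 5, 5, 6, 6]
step 2: w=[0.0930, 0.0930, 0.0930, 0.0930, 0.0930, 0.0930, 0.0730, 0.0730, 0.0730, 0.0730, 0.0730, 0.0730, 0.0020, 0.0020]  mean=-1.1201  Neff=11.9212  idx=[0, 1, 2, 2, 3, 4, 5, 5, 6, 7, 8, 9, 10, 11]
step 3: w=[0.0764, 0.0764, 0.0764, 0.0764, 0.0764, 0.0764, 0.0764, 0.0764, 0.0647, 0.0647, 0.0647, 0.0647, 0.0647, 0.0647]  mean=-1.1222  Neff=13.9086  idx=[0, 1, 2, 3, 4, 4, 5, 6, 7, 8, 9, 11, 12, 13]

resampled_idx = [0, 1, 2, 3, 4, 4, 5, 6, 7, 8, 9, 11, 12, 13]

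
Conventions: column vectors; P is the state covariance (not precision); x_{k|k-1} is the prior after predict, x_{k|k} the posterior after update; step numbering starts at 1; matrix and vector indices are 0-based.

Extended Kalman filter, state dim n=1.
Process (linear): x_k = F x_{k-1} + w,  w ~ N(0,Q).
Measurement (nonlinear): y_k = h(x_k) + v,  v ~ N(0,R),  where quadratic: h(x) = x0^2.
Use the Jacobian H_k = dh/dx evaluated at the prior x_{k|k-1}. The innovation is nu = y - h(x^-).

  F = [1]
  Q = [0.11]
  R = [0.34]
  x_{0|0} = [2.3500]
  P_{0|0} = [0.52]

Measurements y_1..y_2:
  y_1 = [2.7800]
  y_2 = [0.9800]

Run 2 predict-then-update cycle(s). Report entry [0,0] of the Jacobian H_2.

step 1: x^-=[2.3500]  P^-=[0.6300]  H_jac=[4.7000]  S=[14.2567]  K=[0.2077]  nu=[-2.7425]  x^+=[1.7804]  P^+=[0.0150]
step 2: x^-=[1.7804]  P^-=[0.1250]  H_jac=[3.5608]  S=[1.9252]  K=[0.2312]  nu=[-2.1898]  x^+=[1.2740]  P^+=[0.0221]

H_jac[0,0] = 3.5608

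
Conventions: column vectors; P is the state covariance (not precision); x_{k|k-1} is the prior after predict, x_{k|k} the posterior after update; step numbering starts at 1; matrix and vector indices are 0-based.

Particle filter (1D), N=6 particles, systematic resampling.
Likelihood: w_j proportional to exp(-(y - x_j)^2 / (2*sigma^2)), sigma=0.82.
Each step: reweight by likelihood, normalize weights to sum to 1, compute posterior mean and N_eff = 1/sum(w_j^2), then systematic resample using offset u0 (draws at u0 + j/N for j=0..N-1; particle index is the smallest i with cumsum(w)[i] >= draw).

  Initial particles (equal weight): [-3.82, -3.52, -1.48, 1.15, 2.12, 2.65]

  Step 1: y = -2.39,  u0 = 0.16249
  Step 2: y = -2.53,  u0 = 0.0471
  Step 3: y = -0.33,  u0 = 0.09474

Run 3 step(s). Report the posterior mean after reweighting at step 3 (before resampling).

post_mean = -1.4821

step 1: w=[0.1908, 0.3377, 0.4715, 0.0001, 0.0000, 0.0000]  mean=-2.6151  Neff=2.6831  idx=[0, 1, 1, 2, 2, 2]
step 2: w=[0.1126, 0.1873, 0.1873, 0.1710, 0.1710, 0.1710]  mean=-2.5075  Neff=5.8653  idx=[0, 1, 2, 3, 4, 5]
step 3: w=[0.0001, 0.0005, 0.0005, 0.3330, 0.3330, 0.3330]  mean=-1.4821  Neff=3.0062  idx=[3, 3, 4, 4, 5, 5]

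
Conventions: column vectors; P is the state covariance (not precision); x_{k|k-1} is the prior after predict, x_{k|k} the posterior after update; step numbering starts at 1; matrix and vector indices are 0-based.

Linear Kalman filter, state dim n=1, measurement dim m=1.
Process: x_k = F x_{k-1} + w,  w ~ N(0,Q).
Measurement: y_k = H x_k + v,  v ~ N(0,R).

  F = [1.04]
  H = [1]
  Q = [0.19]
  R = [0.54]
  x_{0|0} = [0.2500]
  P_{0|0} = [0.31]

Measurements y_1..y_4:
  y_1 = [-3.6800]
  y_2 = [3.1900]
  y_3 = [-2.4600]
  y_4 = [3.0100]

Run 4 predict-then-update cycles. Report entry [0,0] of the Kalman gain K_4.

K[0,0] = 0.4600

step 1: x^-=[0.2600]  P^-=[0.5253]  S=[1.0653]  K=[0.4931]  nu=[-3.9400]  x^+=[-1.6828]  P^+=[0.2663]
step 2: x^-=[-1.7501]  P^-=[0.4780]  S=[1.0180]  K=[0.4695]  nu=[4.9401]  x^+=[0.5695]  P^+=[0.2536]
step 3: x^-=[0.5923]  P^-=[0.4642]  S=[1.0042]  K=[0.4623]  nu=[-3.0523]  x^+=[-0.8187]  P^+=[0.2496]
step 4: x^-=[-0.8515]  P^-=[0.4600]  S=[1.0000]  K=[0.4600]  nu=[3.8615]  x^+=[0.9248]  P^+=[0.2484]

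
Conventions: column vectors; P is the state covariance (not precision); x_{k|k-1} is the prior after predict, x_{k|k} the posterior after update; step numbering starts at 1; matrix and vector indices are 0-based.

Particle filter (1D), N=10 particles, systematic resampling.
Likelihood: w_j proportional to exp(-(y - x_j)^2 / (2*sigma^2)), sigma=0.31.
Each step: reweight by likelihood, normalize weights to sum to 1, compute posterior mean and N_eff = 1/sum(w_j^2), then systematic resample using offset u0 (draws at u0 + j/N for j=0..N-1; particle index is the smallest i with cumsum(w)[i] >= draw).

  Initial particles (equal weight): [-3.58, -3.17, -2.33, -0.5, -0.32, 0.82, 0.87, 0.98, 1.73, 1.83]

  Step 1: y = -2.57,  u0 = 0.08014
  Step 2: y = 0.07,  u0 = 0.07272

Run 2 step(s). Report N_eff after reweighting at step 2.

N_eff = 9.0000

step 1: w=[0.0055, 0.1708, 0.8237, 0.0000, 0.0000, 0.0000, 0.0000, 0.0000, 0.0000, 0.0000]  mean=-2.4803  Neff=1.4131  idx=[1, 2, 2, 2, 2, 2, 2, 2, 2, 2]
step 2: w=[0.0000, 0.1111, 0.1111, 0.1111, 0.1111, 0.1111, 0.1111, 0.1111, 0.1111, 0.1111]  mean=-2.3300  Neff=9.0000  idx=[1, 2, 3, 4, 5, 6, 7, 7, 8, 9]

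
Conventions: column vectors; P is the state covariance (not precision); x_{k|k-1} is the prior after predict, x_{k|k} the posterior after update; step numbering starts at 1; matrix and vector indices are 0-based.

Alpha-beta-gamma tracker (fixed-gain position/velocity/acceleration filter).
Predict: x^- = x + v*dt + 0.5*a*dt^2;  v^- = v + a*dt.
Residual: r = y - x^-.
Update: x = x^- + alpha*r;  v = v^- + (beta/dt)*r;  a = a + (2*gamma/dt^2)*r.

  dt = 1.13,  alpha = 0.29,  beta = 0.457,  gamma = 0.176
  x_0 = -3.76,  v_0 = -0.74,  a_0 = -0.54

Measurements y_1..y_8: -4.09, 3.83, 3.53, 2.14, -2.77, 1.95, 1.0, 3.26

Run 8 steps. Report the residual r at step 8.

step 1: x_pred=-4.9410  r=0.8510  x^+=-4.6942  v^+=-1.0060  a^+=-0.3054
step 2: x_pred=-6.0260  r=9.8560  x^+=-3.1678  v^+=2.6348  a^+=2.4116
step 3: x_pred=1.3493  r=2.1807  x^+=1.9817  v^+=6.2419  a^+=3.0127
step 4: x_pred=10.9585  r=-8.8185  x^+=8.4011  v^+=6.0798  a^+=0.5818
step 5: x_pred=15.6427  r=-18.4127  x^+=10.3030  v^+=-0.7093  a^+=-4.4940
step 6: x_pred=6.6323  r=-4.6823  x^+=5.2744  v^+=-7.6812  a^+=-5.7848
step 7: x_pred=-7.0987  r=8.0987  x^+=-4.7501  v^+=-10.9427  a^+=-3.5522
step 8: x_pred=-19.3833  r=22.6433  x^+=-12.8167  v^+=-5.7993  a^+=2.6898

resid = 22.6433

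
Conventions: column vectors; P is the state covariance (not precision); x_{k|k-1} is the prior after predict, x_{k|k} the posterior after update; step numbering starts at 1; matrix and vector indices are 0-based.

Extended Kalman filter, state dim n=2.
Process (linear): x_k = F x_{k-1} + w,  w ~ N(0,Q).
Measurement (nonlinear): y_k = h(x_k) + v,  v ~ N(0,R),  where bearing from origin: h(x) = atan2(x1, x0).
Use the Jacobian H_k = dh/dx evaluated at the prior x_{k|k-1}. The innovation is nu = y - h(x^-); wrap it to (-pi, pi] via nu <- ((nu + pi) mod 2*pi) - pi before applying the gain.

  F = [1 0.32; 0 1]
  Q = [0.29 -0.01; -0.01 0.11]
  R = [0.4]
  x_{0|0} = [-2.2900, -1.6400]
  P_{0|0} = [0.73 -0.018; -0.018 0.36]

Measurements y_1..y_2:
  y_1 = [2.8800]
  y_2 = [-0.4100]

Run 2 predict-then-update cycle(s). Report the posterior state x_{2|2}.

step 1: x^-=[-2.8148, -1.6400]  P^-=[1.0453 0.0872; 0.0872 0.4700]  H_jac=[0.1545 -0.2652]  S=[0.4509]  K=[0.3070; -0.2466]  nu=[-0.7891]  x^+=[-3.0571, -1.4454]  P^+=[1.0029 0.1213; 0.1213 0.4426]
step 2: x^-=[-3.5196, -1.4454]  P^-=[1.4158 0.2530; 0.2530 0.5526]  H_jac=[0.0998 -0.2431]  S=[0.4345]  K=[0.1838; -0.2511]  nu=[2.3419]  x^+=[-3.0891, -2.0334]  P^+=[1.4011 0.2730; 0.2730 0.5252]

x_post = [-3.0891, -2.0334]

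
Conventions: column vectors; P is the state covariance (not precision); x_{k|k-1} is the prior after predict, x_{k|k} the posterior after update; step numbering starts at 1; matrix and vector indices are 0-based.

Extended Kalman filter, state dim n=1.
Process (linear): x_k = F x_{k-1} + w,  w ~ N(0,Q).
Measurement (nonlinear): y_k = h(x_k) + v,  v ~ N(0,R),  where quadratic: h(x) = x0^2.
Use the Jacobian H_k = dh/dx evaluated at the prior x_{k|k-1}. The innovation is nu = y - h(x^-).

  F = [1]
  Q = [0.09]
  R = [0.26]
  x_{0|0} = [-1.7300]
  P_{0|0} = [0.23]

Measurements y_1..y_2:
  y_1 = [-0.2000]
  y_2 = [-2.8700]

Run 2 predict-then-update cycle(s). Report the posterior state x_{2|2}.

step 1: x^-=[-1.7300]  P^-=[0.3200]  H_jac=[-3.4600]  S=[4.0909]  K=[-0.2706]  nu=[-3.1929]  x^+=[-0.8658]  P^+=[0.0203]
step 2: x^-=[-0.8658]  P^-=[0.1103]  H_jac=[-1.7317]  S=[0.5909]  K=[-0.3234]  nu=[-3.6197]  x^+=[0.3046]  P^+=[0.0486]

x_post = [0.3046]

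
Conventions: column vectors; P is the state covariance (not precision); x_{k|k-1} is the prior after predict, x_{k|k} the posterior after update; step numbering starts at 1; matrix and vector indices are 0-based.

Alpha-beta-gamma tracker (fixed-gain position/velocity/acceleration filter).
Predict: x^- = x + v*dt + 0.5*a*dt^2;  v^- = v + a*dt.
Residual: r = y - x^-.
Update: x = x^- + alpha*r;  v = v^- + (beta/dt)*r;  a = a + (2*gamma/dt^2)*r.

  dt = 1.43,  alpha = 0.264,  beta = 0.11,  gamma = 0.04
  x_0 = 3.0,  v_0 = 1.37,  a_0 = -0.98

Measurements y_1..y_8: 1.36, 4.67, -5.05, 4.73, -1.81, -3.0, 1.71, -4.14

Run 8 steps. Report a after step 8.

step 1: x_pred=3.9571  r=-2.5971  x^+=3.2715  v^+=-0.2312  a^+=-1.0816
step 2: x_pred=1.8350  r=2.8350  x^+=2.5834  v^+=-1.5598  a^+=-0.9707
step 3: x_pred=-0.6395  r=-4.4105  x^+=-1.8039  v^+=-3.2871  a^+=-1.1432
step 4: x_pred=-7.6734  r=12.4034  x^+=-4.3989  v^+=-3.9679  a^+=-0.6580
step 5: x_pred=-10.7457  r=8.9357  x^+=-8.3867  v^+=-4.2214  a^+=-0.3084
step 6: x_pred=-14.7387  r=11.7387  x^+=-11.6397  v^+=-3.7595  a^+=0.1508
step 7: x_pred=-16.8615  r=18.5715  x^+=-11.9586  v^+=-2.1152  a^+=0.8774
step 8: x_pred=-14.0863  r=9.9463  x^+=-11.4605  v^+=-0.0955  a^+=1.2665

a_post = 1.2665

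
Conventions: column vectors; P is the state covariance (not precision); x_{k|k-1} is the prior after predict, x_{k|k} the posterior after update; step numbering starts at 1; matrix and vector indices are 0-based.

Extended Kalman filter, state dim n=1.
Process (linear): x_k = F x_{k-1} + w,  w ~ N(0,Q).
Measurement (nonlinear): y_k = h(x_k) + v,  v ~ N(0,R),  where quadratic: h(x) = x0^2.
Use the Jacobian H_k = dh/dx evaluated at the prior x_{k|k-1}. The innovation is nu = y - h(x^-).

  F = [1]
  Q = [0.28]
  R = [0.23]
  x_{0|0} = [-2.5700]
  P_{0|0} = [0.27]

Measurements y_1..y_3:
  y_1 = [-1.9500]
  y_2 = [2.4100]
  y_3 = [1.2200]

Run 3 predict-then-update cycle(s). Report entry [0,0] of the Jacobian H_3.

H_jac[0,0] = -3.2095

step 1: x^-=[-2.5700]  P^-=[0.5500]  H_jac=[-5.1400]  S=[14.7608]  K=[-0.1915]  nu=[-8.5549]  x^+=[-0.9316]  P^+=[0.0086]
step 2: x^-=[-0.9316]  P^-=[0.2886]  H_jac=[-1.8631]  S=[1.2317]  K=[-0.4365]  nu=[1.5422]  x^+=[-1.6047]  P^+=[0.0539]
step 3: x^-=[-1.6047]  P^-=[0.3339]  H_jac=[-3.2095]  S=[3.6693]  K=[-0.2920]  nu=[-1.3552]  x^+=[-1.2090]  P^+=[0.0209]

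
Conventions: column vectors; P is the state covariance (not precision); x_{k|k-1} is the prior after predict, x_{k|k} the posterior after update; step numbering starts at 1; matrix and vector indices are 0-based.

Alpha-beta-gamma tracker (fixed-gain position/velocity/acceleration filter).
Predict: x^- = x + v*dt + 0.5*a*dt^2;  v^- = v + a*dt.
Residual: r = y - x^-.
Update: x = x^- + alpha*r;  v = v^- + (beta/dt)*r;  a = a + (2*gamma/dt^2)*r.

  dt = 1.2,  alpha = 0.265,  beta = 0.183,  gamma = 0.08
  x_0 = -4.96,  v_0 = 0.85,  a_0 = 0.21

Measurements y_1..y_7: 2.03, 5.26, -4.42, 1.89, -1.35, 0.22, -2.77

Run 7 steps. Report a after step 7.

a_post = -2.6092

step 1: x_pred=-3.7888  r=5.8188  x^+=-2.2468  v^+=1.9894  a^+=0.8565
step 2: x_pred=0.7571  r=4.5029  x^+=1.9504  v^+=3.7039  a^+=1.3569
step 3: x_pred=7.3720  r=-11.7920  x^+=4.2471  v^+=3.5338  a^+=0.0466
step 4: x_pred=8.5213  r=-6.6313  x^+=6.7640  v^+=2.5785  a^+=-0.6902
step 5: x_pred=9.3613  r=-10.7113  x^+=6.5228  v^+=0.1168  a^+=-1.8803
step 6: x_pred=5.3092  r=-5.0892  x^+=3.9605  v^+=-2.9157  a^+=-2.4458
step 7: x_pred=-1.2992  r=-1.4708  x^+=-1.6890  v^+=-6.0749  a^+=-2.6092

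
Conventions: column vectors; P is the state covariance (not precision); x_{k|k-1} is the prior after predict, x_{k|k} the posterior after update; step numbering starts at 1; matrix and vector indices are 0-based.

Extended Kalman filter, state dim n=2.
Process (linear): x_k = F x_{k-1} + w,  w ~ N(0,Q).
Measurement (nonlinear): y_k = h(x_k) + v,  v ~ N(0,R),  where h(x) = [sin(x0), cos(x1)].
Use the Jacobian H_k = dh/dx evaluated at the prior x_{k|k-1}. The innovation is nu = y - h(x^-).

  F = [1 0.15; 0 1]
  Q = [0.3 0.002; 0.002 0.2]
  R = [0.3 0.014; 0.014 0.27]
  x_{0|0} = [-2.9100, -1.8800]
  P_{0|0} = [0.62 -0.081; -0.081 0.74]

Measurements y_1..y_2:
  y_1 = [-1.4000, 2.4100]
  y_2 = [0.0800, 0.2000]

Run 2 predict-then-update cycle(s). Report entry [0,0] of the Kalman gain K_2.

step 1: x^-=[-3.1920, -1.8800]  P^-=[0.9123 0.0320; 0.0320 0.9400]  H_jac=[-0.9987 0.0000; 0.0000 0.9526]  S=[1.2100 -0.0164; -0.0164 1.1230]  K=[-0.7528 0.0161; -0.0156 0.7972]  nu=[-1.4504, 2.7143]  x^+=[-2.0564, 0.3063]  P^+=[0.2259 -0.0065; -0.0065 0.2257]
step 2: x^-=[-2.0104, 0.3063]  P^-=[0.5290 0.0294; 0.0294 0.4257]  H_jac=[-0.4256 0.0000; 0.0000 -0.3015]  S=[0.3958 0.0178; 0.0178 0.3087]  K=[-0.5690 0.0041; -0.0129 -0.4151]  nu=[0.9849, -0.7535]  x^+=[-2.5739, 0.6063]  P^+=[0.4009 0.0228; 0.0228 0.3723]

K[0,0] = -0.5690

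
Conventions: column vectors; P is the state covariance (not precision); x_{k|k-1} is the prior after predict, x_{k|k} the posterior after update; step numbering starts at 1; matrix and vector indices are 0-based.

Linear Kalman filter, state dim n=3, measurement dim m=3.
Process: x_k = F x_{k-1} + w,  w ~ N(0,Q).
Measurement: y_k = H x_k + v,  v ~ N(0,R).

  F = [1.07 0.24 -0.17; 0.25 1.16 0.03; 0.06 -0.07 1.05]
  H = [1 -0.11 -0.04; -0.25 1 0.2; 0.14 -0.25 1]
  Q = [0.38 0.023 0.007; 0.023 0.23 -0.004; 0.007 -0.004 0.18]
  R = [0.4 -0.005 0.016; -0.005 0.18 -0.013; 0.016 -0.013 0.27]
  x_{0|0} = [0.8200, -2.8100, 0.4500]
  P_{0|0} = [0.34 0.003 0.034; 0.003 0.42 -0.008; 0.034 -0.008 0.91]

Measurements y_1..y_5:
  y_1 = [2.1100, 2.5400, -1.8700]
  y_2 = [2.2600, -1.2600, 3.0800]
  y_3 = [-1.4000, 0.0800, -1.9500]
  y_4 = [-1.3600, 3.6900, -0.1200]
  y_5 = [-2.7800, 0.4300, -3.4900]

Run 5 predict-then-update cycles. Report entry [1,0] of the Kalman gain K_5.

step 1: x^-=[0.1265, -3.0411, 0.7184]  P^-=[0.8096 0.2313 -0.1051; 0.2313 0.8189 -0.0049; -0.1051 -0.0049 1.1920]  S=[1.1789 -0.0911 -0.0612; -0.0911 0.9901 0.0578; -0.0612 0.0578 1.4859]  K=[0.6737 0.0705 -0.0084; 0.1738 0.7921 -0.1430; -0.0723 0.2100 0.7820]  nu=[1.6777, 5.4690, -3.3664]  x^+=[1.6703, 2.0635, -0.8867]  P^+=[0.2775 0.0810 -0.0110; 0.0810 0.1670 -0.0157; -0.0110 -0.0157 0.2049]
step 2: x^-=[2.4332, 2.7846, -0.9753]  P^-=[0.7601 0.2511 -0.0358; 0.2511 0.5179 -0.0247; -0.0358 -0.0247 0.4079]  S=[1.1144 -0.0032 0.0205; -0.0032 0.6298 -0.0522; 0.0205 -0.0522 0.7099]  K=[0.6588 0.0889 -0.0015; 0.1794 0.7056 -0.1210; -0.0548 0.1530 0.5891]  nu=[0.0941, -3.2413, 4.4108]  x^+=[2.2003, -0.0193, 1.1218]  P^+=[0.2718 0.0824 -0.0085; 0.0824 0.1508 -0.0128; -0.0085 -0.0128 0.1542]
step 3: x^-=[2.1590, 0.5613, 1.3113]  P^-=[0.7508 0.2466 -0.0234; 0.2466 0.4968 -0.0208; -0.0234 -0.0208 0.3518]  S=[1.1048 -0.0004 0.0340; -0.0004 0.6085 -0.0578; 0.0340 -0.0578 0.6542]  K=[0.6557 0.0900 0.0045; 0.1783 0.6973 -0.1166; -0.0489 0.1438 0.5560]  nu=[-3.4448, -0.2038, -3.4232]  x^+=[-0.1335, 0.2041, -0.4527]  P^+=[0.2707 0.0819 -0.0069; 0.0819 0.1490 -0.0119; -0.0069 -0.0119 0.1454]
step 4: x^-=[-0.0169, 0.1898, -0.4976]  P^-=[0.7482 0.2450 -0.0199; 0.2450 0.4941 -0.0195; -0.0199 -0.0195 0.3423]  S=[1.1022 -0.0003 0.0378; -0.0003 0.6062 -0.0588; 0.0378 -0.0588 0.6448]  K=[0.6549 0.0901 0.0064; 0.1779 0.6965 -0.1156; -0.0473 0.1422 0.5497]  nu=[-1.3421, 3.5955, 0.4274]  x^+=[-0.5692, 2.4058, 0.3121]  P^+=[0.2703 0.0817 -0.0064; 0.0817 0.1487 -0.0117; -0.0064 -0.0117 0.1438]
step 5: x^-=[-0.0847, 2.6578, 0.1252]  P^-=[0.7475 0.2446 -0.0189; 0.2446 0.4937 -0.0191; -0.0189 -0.0191 0.3405]  S=[1.1015 -0.0004 0.0388; -0.0004 0.6059 -0.0589; 0.0388 -0.0589 0.6431]  K=[0.6546 0.0901 0.0070; 0.1777 0.6964 -0.1153; -0.0469 0.1419 0.5485]  nu=[-2.3979, -2.2740, -2.9389]  x^+=[-1.8798, 0.9869, -1.6973]  P^+=[0.2702 0.0817 -0.0062; 0.0817 0.1487 -0.0116; -0.0062 -0.0116 0.1435]

K[1,0] = 0.1777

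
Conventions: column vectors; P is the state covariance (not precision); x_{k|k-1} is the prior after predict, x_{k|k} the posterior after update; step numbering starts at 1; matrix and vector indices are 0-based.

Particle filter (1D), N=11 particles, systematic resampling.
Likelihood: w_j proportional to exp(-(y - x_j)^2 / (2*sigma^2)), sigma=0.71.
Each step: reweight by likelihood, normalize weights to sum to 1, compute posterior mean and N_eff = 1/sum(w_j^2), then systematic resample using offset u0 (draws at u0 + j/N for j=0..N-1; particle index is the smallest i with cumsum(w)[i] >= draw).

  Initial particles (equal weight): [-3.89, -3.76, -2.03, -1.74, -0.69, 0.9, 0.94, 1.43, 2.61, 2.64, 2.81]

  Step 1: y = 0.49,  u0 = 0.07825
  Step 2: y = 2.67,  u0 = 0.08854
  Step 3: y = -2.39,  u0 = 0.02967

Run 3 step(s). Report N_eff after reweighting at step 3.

N_eff = 5.2419

step 1: w=[0.0000, 0.0000, 0.0008, 0.0030, 0.1061, 0.3575, 0.3455, 0.1758, 0.0049, 0.0043, 0.0020]  mean=0.8477  Neff=3.4554  idx=[4, 5, 5, 5, 5, 6, 6, 6, 6, 7, 7]
step 2: w=[0.0000, 0.0546, 0.0546, 0.0546, 0.0546, 0.0627, 0.0627, 0.0627, 0.0627, 0.2655, 0.2655]  mean=1.1914  Neff=5.9310  idx=[2, 4, 5, 7, 8, 9, 9, 9, 10, 10, 10]
step 3: w=[0.2247, 0.2247, 0.1728, 0.1728, 0.1728, 0.0054, 0.0054, 0.0054, 0.0054, 0.0054, 0.0054]  mean=0.9378  Neff=5.2419  idx=[0, 0, 0, 1, 1, 2, 2, 3, 3, 4, 4]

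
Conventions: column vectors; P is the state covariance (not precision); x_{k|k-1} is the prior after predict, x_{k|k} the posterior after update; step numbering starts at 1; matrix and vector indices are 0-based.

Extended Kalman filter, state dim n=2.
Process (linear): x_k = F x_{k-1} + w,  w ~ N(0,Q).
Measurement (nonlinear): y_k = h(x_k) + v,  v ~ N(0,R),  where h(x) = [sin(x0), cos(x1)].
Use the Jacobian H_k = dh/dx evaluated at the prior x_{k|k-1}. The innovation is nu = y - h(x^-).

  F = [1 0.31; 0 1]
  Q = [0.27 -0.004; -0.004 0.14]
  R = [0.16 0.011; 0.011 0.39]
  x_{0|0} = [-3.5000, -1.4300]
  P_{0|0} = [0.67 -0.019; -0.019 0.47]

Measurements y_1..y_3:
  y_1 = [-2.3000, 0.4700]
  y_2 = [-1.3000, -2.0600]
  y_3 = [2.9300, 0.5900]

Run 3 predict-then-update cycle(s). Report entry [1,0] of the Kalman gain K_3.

K[1,0] = -0.1107

step 1: x^-=[-3.9433, -1.4300]  P^-=[0.9734 0.1227; 0.1227 0.6100]  H_jac=[-0.6955 0.0000; 0.0000 0.9901]  S=[0.6308 -0.0735; -0.0735 0.9880]  K=[-1.0681 0.0435; -0.0646 0.6065]  nu=[-3.0185, 0.3297]  x^+=[-0.7049, -1.0350]  P^+=[0.2450 0.0053; 0.0053 0.2382]
step 2: x^-=[-1.0257, -1.0350]  P^-=[0.5412 0.0751; 0.0751 0.3782]  H_jac=[0.5185 0.0000; 0.0000 0.8599]  S=[0.3055 0.0445; 0.0445 0.6696]  K=[0.9133 0.0358; 0.0573 0.4818]  nu=[-0.4449, -2.5705]  x^+=[-1.5240, -2.2990]  P^+=[0.2826 0.0279; 0.0279 0.2193]
step 3: x^-=[-2.2367, -2.2990]  P^-=[0.5910 0.0919; 0.0919 0.3593]  H_jac=[-0.6178 0.0000; 0.0000 0.7463]  S=[0.3856 -0.0314; -0.0314 0.5901]  K=[-0.9416 0.0662; -0.1107 0.4485]  nu=[3.7163, 1.2556]  x^+=[-5.6528, -2.1475]  P^+=[0.2427 0.0207; 0.0207 0.2327]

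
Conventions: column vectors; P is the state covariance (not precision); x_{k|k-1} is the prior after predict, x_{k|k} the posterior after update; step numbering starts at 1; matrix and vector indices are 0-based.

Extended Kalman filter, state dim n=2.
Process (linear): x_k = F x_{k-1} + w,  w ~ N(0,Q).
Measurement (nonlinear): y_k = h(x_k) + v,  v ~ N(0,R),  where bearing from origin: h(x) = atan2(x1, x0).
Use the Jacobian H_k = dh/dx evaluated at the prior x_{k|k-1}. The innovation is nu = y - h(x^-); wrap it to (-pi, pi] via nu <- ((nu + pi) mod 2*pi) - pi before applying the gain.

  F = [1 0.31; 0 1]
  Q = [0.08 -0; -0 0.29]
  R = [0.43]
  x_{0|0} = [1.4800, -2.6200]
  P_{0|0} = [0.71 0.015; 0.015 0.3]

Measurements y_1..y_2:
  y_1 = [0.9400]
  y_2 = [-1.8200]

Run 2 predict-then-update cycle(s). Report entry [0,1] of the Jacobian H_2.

H_jac[0,1] = 0.1893

step 1: x^-=[0.6678, -2.6200]  P^-=[0.8281 0.1080; 0.1080 0.5900]  H_jac=[0.3584 0.0913]  S=[0.5484]  K=[0.5592; 0.1689]  nu=[2.2612]  x^+=[1.9323, -2.2381]  P^+=[0.6566 0.0562; 0.0562 0.5744]
step 2: x^-=[1.2385, -2.2381]  P^-=[0.8267 0.2343; 0.2343 0.8644]  H_jac=[0.3421 0.1893]  S=[0.5880]  K=[0.5563; 0.4145]  nu=[-0.7546]  x^+=[0.8187, -2.5509]  P^+=[0.6447 0.0987; 0.0987 0.7633]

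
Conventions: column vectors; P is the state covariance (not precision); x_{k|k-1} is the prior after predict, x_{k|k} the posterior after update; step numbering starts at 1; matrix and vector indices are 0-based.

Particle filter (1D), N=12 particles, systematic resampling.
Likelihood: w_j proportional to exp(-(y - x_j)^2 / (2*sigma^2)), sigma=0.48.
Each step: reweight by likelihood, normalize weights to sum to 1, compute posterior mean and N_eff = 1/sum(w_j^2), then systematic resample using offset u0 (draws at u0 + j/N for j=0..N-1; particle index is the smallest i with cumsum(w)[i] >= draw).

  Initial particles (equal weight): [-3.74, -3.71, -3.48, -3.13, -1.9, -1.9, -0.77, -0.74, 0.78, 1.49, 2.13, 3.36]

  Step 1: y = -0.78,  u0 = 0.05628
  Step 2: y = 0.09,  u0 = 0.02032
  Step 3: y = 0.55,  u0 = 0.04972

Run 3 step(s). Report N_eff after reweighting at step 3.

N_eff = 11.9191

step 1: w=[0.0000, 0.0000, 0.0000, 0.0000, 0.0308, 0.0308, 0.4687, 0.4672, 0.0024, 0.0000, 0.0000, 0.0000]  mean=-0.8219  Neff=2.2731  idx=[5, 6, 6, 6, 6, 6, 7, 7, 7, 7, 7, 7]
step 2: w=[0.0001, 0.0855, 0.0855, 0.0855, 0.0855, 0.0855, 0.0954, 0.0954, 0.0954, 0.0954, 0.0954, 0.0954]  mean=-0.7529  Neff=10.9692  idx=[1, 2, 3, 4, 5, 6, 6, 7, 8, 9, 10, 11]
step 3: w=[0.0752, 0.0752, 0.0752, 0.0752, 0.0752, 0.0891, 0.0891, 0.0891, 0.0891, 0.0891, 0.0891, 0.0891]  mean=-0.7513  Neff=11.9191  idx=[0, 1, 2, 3, 5, 6, 6, 7, 8, 9, 10, 11]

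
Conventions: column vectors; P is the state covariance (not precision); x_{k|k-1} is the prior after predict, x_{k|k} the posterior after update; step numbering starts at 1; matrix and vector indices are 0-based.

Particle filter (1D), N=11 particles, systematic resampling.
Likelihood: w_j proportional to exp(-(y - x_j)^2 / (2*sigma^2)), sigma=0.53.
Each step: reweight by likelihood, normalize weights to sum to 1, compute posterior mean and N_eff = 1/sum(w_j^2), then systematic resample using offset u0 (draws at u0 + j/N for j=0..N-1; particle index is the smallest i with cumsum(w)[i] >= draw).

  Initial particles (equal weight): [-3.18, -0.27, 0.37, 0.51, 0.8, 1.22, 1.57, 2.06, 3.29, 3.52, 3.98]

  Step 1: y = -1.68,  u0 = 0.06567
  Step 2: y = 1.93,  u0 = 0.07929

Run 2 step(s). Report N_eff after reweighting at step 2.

step 1: w=[0.3793, 0.6045, 0.0117, 0.0041, 0.0004, 0.0000, 0.0000, 0.0000, 0.0000, 0.0000, 0.0000]  mean=-1.3626  Neff=1.9629  idx=[0, 0, 0, 0, 1, 1, 1, 1, 1, 1, 1]
step 2: w=[0.0000, 0.0000, 0.0000, 0.0000, 0.1429, 0.1429, 0.1429, 0.1429, 0.1429, 0.1429, 0.1429]  mean=-0.2700  Neff=7.0000  idx=[4, 5, 5, 6, 7, 7, 8, 9, 9, 10, 10]

N_eff = 7.0000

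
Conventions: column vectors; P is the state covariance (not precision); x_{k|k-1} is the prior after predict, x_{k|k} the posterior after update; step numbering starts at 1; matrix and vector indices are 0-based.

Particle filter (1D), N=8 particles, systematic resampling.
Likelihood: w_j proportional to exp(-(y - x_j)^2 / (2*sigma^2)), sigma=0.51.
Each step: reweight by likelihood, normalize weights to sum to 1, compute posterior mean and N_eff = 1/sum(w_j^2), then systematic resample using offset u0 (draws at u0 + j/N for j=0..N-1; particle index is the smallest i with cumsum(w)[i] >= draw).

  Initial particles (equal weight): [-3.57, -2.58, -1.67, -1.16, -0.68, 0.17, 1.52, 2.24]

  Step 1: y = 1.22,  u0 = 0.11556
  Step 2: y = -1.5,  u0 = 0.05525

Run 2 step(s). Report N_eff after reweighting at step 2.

N_eff = 7.0002

step 1: w=[0.0000, 0.0000, 0.0000, 0.0000, 0.0009, 0.1094, 0.7664, 0.1233]  mean=1.4591  Neff=1.6274  idx=[6, 6, 6, 6, 6, 6, 6, 7]
step 2: w=[0.1429, 0.1429, 0.1429, 0.1429, 0.1429, 0.1429, 0.1429, 0.0000]  mean=1.5200  Neff=7.0002  idx=[0, 1, 2, 3, 3, 4, 5, 6]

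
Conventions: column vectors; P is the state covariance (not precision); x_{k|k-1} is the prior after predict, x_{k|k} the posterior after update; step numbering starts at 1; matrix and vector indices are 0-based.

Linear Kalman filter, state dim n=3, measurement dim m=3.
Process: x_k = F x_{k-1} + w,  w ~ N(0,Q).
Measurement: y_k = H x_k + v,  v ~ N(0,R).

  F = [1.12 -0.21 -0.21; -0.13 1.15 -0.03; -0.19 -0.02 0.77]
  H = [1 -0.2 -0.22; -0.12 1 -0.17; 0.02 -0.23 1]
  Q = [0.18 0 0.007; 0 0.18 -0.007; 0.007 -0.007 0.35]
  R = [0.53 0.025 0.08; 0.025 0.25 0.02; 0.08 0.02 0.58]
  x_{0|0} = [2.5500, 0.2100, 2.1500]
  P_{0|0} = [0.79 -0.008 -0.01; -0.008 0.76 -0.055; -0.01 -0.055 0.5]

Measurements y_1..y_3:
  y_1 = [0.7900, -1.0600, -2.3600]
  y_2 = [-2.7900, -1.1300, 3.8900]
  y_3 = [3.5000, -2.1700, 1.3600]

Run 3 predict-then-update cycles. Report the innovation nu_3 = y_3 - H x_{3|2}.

step 1: x^-=[2.3604, -0.1545, 1.1668]  P^-=[1.2302 -0.2929 -0.2393; -0.2929 1.2050 -0.0626; -0.2393 -0.0626 0.6798]  S=[2.0582 -0.5922 -0.1499; -0.5922 1.5742 -0.4251; -0.1499 -0.4251 1.3460]  K=[0.6411 -0.0253 -0.0460; -0.0294 0.7798 -0.0137; -0.1532 -0.0206 0.4887]  nu=[-1.3446, -0.4239, -3.6095]  x^+=[1.6753, -0.3960, -0.3824]  P^+=[0.3533 0.0563 0.0300; 0.0563 0.2096 0.0524; 0.0300 0.0524 0.2822]
step 2: x^-=[2.0398, -0.6617, -0.6048]  P^-=[0.6089 -0.0388 -0.0932; -0.0388 0.4432 0.0218; -0.0932 0.0218 0.5202]  S=[1.2403 -0.1476 -0.0888; -0.1476 0.7151 -0.1395; -0.0888 -0.1395 1.1105]  K=[0.5075 -0.0351 -0.0287; -0.0333 0.6146 0.0017; -0.1411 -0.0191 0.4486]  nu=[-5.0952, -0.3263, 4.3018]  x^+=[-0.6582, -0.6852, 2.0498]  P^+=[0.2801 0.0416 0.0272; 0.0416 0.1660 0.0480; 0.0272 0.0480 0.2590]
step 3: x^-=[-1.0238, -0.7639, 1.7171]  P^-=[0.5220 -0.0360 -0.0761; -0.0360 0.3889 0.0211; -0.0761 0.0211 0.5046]  S=[1.1417 -0.1264 -0.0731; -0.1264 0.6594 -0.1269; -0.0731 -0.1269 1.0930]  K=[0.4716 -0.0446 -0.0261; -0.0389 0.5839 0.0020; -0.1421 -0.0262 0.4433]  nu=[4.7487, -1.2370, -0.5124]  x^+=[1.2841, -1.6721, 0.8478]  P^+=[0.2592 0.0354 0.0247; 0.0354 0.1569 0.0451; 0.0247 0.0451 0.2551]

innov = [4.7487, -1.2370, -0.5124]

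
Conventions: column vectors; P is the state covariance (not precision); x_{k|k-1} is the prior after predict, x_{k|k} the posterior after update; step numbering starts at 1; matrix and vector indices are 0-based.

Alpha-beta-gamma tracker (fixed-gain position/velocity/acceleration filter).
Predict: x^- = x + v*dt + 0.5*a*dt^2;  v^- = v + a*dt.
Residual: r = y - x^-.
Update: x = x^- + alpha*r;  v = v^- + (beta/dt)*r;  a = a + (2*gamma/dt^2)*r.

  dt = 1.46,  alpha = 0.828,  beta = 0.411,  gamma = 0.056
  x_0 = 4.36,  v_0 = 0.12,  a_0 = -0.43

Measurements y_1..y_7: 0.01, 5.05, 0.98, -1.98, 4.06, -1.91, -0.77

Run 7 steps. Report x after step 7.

x_post = -1.1466

step 1: x_pred=4.0769  r=-4.0669  x^+=0.7095  v^+=-1.6527  a^+=-0.6437
step 2: x_pred=-2.3894  r=7.4394  x^+=3.7704  v^+=-0.4982  a^+=-0.2528
step 3: x_pred=2.7736  r=-1.7936  x^+=1.2885  v^+=-1.3722  a^+=-0.3470
step 4: x_pred=-1.0848  r=-0.8952  x^+=-1.8260  v^+=-2.1309  a^+=-0.3941
step 5: x_pred=-5.3571  r=9.4171  x^+=2.4403  v^+=-0.0553  a^+=0.1007
step 6: x_pred=2.4669  r=-4.3769  x^+=-1.1572  v^+=-1.1403  a^+=-0.1293
step 7: x_pred=-2.9598  r=2.1898  x^+=-1.1466  v^+=-0.7126  a^+=-0.0142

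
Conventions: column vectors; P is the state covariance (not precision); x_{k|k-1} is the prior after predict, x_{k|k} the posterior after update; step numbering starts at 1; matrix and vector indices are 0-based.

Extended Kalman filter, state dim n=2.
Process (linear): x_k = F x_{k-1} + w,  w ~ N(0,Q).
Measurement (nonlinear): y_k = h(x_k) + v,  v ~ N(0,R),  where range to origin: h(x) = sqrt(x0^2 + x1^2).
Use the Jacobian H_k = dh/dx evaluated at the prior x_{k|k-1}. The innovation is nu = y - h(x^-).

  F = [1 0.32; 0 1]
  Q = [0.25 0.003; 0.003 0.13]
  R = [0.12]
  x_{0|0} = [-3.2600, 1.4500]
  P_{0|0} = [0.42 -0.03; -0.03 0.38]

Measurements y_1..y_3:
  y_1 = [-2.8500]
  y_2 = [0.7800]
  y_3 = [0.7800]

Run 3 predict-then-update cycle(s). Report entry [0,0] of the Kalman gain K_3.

step 1: x^-=[-2.7960, 1.4500]  P^-=[0.6897 0.0946; 0.0946 0.5100]  H_jac=[-0.8877 0.4604]  S=[0.6943]  K=[-0.8191; 0.2172]  nu=[-5.9996]  x^+=[2.1185, 0.1468]  P^+=[0.2239 0.2181; 0.2181 0.4772]
step 2: x^-=[2.1655, 0.1468]  P^-=[0.6623 0.3739; 0.3739 0.6072]  H_jac=[0.9977 0.0676]  S=[0.8325]  K=[0.8241; 0.4974]  nu=[-1.3904]  x^+=[1.0196, -0.5447]  P^+=[0.0969 0.0326; 0.0326 0.4013]
step 3: x^-=[0.8453, -0.5447]  P^-=[0.4089 0.1640; 0.1640 0.5313]  H_jac=[0.8406 -0.5417]  S=[0.4154]  K=[0.6134; -0.3609]  nu=[-0.2256]  x^+=[0.7069, -0.4633]  P^+=[0.2526 0.2560; 0.2560 0.4772]

K[0,0] = 0.6134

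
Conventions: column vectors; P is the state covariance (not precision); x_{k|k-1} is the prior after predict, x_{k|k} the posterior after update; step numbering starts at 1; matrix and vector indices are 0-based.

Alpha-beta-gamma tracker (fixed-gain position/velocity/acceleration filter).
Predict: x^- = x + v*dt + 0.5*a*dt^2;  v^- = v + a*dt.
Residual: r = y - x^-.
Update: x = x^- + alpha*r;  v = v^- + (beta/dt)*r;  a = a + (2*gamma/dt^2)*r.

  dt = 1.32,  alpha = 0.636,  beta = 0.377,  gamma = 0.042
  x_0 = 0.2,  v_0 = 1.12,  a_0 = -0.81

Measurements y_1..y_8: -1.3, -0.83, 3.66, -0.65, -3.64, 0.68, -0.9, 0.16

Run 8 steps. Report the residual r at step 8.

resid = 2.6684

step 1: x_pred=0.9727  r=-2.2727  x^+=-0.4727  v^+=-0.5983  a^+=-0.9196
step 2: x_pred=-2.0636  r=1.2336  x^+=-1.2790  v^+=-1.4598  a^+=-0.8601
step 3: x_pred=-3.9553  r=7.6153  x^+=0.8880  v^+=-0.4202  a^+=-0.4930
step 4: x_pred=-0.0960  r=-0.5540  x^+=-0.4484  v^+=-1.2291  a^+=-0.5197
step 5: x_pred=-2.5235  r=-1.1165  x^+=-3.2336  v^+=-2.2339  a^+=-0.5735
step 6: x_pred=-6.6820  r=7.3620  x^+=-1.9998  v^+=-0.8883  a^+=-0.2186
step 7: x_pred=-3.3628  r=2.4628  x^+=-1.7965  v^+=-0.4735  a^+=-0.0999
step 8: x_pred=-2.5084  r=2.6684  x^+=-0.8113  v^+=0.1569  a^+=0.0288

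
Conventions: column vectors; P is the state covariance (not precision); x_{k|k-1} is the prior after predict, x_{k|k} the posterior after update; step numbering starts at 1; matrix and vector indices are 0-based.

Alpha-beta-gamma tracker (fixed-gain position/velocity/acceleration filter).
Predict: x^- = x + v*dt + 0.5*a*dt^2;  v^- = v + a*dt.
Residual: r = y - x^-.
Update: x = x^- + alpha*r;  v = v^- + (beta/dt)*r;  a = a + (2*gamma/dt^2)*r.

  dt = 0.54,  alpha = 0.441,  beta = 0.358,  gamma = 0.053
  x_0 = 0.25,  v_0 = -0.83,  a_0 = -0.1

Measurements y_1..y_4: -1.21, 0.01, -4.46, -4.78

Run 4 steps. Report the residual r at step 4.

resid = -0.4311

step 1: x_pred=-0.2128  r=-0.9972  x^+=-0.6526  v^+=-1.5451  a^+=-0.4625
step 2: x_pred=-1.5544  r=1.5644  x^+=-0.8645  v^+=-0.7578  a^+=0.1062
step 3: x_pred=-1.2582  r=-3.2018  x^+=-2.6702  v^+=-2.8231  a^+=-1.0577
step 4: x_pred=-4.3489  r=-0.4311  x^+=-4.5390  v^+=-3.6801  a^+=-1.2145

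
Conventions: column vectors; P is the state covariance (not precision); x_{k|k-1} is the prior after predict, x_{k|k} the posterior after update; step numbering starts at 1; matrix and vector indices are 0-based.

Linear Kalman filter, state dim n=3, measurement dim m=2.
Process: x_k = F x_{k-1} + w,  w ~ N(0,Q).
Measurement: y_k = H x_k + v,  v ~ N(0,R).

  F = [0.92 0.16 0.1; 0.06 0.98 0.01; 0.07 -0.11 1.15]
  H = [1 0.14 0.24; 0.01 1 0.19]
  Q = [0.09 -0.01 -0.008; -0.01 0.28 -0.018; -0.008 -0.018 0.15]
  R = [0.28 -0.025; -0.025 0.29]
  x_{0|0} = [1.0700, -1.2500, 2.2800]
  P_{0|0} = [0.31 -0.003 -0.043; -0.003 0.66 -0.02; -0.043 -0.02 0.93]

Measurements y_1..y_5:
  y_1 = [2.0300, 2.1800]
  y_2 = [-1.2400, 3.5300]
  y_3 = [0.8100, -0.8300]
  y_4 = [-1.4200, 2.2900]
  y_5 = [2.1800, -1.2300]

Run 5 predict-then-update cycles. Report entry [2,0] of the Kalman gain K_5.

K[2,0] = 1.0677

step 1: x^-=[1.0124, -1.1380, 2.8344]  P^-=[0.3691 0.1062 0.0583; 0.1062 0.9143 -0.1029; 0.0583 -0.1029 1.3876]  S=[0.7978 0.2601; 0.2601 1.2177]  K=[0.5014 -0.0078; 0.0244 0.7304; 0.4614 0.0340]  nu=[0.4967, 2.7693]  x^+=[1.2399, 0.8970, 3.1577]  P^+=[0.1705 0.0081 -0.1294; 0.0081 0.2548 -0.2299; -0.1294 -0.2299 1.2082]
step 2: x^-=[1.6000, 0.9850, 3.6195]  P^-=[0.2241 0.0231 -0.0409; 0.0231 0.5218 -0.2983; -0.0409 -0.2983 1.7890]  S=[0.5842 0.0676; 0.0676 0.7633]  K=[0.3736 -0.0101; -0.0288 0.6121; 0.5933 0.0015]  nu=[-3.8465, 1.8413]  x^+=[0.1445, 2.2230, 1.3402]  P^+=[0.1430 0.0186 -0.1700; 0.0186 0.2376 -0.3135; -0.1700 -0.3135 1.5833]
step 3: x^-=[0.6226, 2.2006, 1.3068]  P^-=[0.1972 0.0199 -0.0579; 0.0199 0.5047 -0.3885; -0.0579 -0.3885 2.2991]  S=[0.5712 0.0577; 0.0577 0.7303]  K=[0.3268 -0.0109; -0.0648 0.5954; 0.7691 0.0046]  nu=[-0.4343, -3.2851]  x^+=[0.5166, 0.2726, 0.9575]  P^+=[0.1365 0.0255 -0.2010; 0.0255 0.2478 -0.3884; -0.2010 -0.3884 1.9609]
step 4: x^-=[0.6146, 0.3078, 1.1073]  P^-=[0.1895 0.0198 -0.0616; 0.0198 0.5139 -0.4714; -0.0616 -0.4714 2.8124]  S=[0.5859 0.0594; 0.0594 0.7265]  K=[0.3041 -0.0111; -0.0965 0.5922; 0.9332 0.0095]  nu=[-2.3435, 1.7657]  x^+=[-0.1176, 1.5796, -1.0629]  P^+=[0.1357 0.0310 -0.2274; 0.0310 0.2604 -0.4555; -0.2274 -0.4555 2.3010]
step 5: x^-=[0.0382, 1.5304, -1.4043]  P^-=[0.1872 0.0201 -0.0630; 0.0201 0.5252 -0.5458; -0.0630 -0.5458 3.2750]  S=[0.6049 0.0622; 0.0622 0.7263]  K=[0.2903 -0.0111; -0.1226 0.5912; 1.0677 0.0130]  nu=[2.2646, -2.4939]  x^+=[0.7234, -0.2218, 0.9812]  P^+=[0.1366 0.0356 -0.2499; 0.0356 0.2713 -0.5113; -0.2499 -0.5113 2.5837]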